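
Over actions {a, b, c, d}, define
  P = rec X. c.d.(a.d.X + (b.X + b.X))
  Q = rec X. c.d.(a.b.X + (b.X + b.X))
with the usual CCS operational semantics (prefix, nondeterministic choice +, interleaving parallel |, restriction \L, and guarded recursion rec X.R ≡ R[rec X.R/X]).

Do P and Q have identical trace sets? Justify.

trace-distinct — witness ⟨cdad⟩

Reachable graph of P (4 states):
  m0 = rec X. c.d.(a.d.X + (b.X + b.X)) → ··c··> m1
  m1 = d.(a.d.(rec X. c.d.(a.d.X + (b.X + b.X))) + (b.(rec X. c.d.(a.d.X + (b.X + b.X))) + b.(rec X. c.d.(a.d.X + (b.X + b.X))))) → ··d··> m2
  m2 = a.d.(rec X. c.d.(a.d.X + (b.X + b.X))) + (b.(rec X. c.d.(a.d.X + (b.X + b.X))) + b.(rec X. c.d.(a.d.X + (b.X + b.X)))) → ··a··> m3, ··b··> m0
  m3 = d.(rec X. c.d.(a.d.X + (b.X + b.X))) → ··d··> m0
Reachable graph of Q (4 states):
  n0 = rec X. c.d.(a.b.X + (b.X + b.X)) → ··c··> n1
  n1 = d.(a.b.(rec X. c.d.(a.b.X + (b.X + b.X))) + (b.(rec X. c.d.(a.b.X + (b.X + b.X))) + b.(rec X. c.d.(a.b.X + (b.X + b.X))))) → ··d··> n2
  n2 = a.b.(rec X. c.d.(a.b.X + (b.X + b.X))) + (b.(rec X. c.d.(a.b.X + (b.X + b.X))) + b.(rec X. c.d.(a.b.X + (b.X + b.X)))) → ··a··> n3, ··b··> n0
  n3 = b.(rec X. c.d.(a.b.X + (b.X + b.X))) → ··b··> n0
Run σ = ⟨cdad⟩ on P: start {m0}
  after c @ step 1: {m1}
  after d @ step 2: {m2}
  after a @ step 3: {m3}
  after d @ step 4: {m0}
  ✓ P
Run σ = ⟨cdad⟩ on Q: start {n0}
  after c @ step 1: {n1}
  after d @ step 2: {n2}
  after a @ step 3: {n3}
  after d @ step 4: ∅ (Q stuck)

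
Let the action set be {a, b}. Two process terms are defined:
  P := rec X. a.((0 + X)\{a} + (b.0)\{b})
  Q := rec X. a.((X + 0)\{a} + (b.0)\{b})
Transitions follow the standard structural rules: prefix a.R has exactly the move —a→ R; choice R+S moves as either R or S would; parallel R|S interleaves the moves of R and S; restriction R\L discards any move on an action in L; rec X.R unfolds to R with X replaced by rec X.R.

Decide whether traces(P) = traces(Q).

P's transition system — 2 states:
  u0 = rec X. a.((0 + X)\{a} + (b.0)\{b}) ⊢ ··a··> u1
  u1 = (0 + (rec X. a.((0 + X)\{a} + (b.0)\{b})))\{a} + (b.0)\{b} ⊢ ∅
Q's transition system — 2 states:
  v0 = rec X. a.((X + 0)\{a} + (b.0)\{b}) ⊢ ··a··> v1
  v1 = ((rec X. a.((X + 0)\{a} + (b.0)\{b})) + 0)\{a} + (b.0)\{b} ⊢ ∅
Coarsest stable partition (strong bisimilarity classes):
  B0 = {u0, v0}
  B1 = {u1, v1}
u0 ∈ B0, v0 ∈ B0 → same block
Bisimilar ⇒ trace-equivalent.

trace-equivalent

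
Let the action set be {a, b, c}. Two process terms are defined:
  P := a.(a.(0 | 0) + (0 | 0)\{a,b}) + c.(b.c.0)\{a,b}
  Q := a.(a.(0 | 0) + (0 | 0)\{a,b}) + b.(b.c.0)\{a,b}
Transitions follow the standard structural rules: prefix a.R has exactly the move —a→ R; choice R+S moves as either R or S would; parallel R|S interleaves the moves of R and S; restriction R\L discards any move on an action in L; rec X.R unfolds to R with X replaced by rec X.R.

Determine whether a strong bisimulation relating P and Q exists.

Reachable graph of P (4 states):
  p0 = a.(a.(0 | 0) + (0 | 0)\{a,b}) + c.(b.c.0)\{a,b} :: =a=> p1, =c=> p2
  p1 = a.(0 | 0) + (0 | 0)\{a,b} :: =a=> p3
  p2 = (b.c.0)\{a,b} :: ·
  p3 = 0 | 0 :: ·
Reachable graph of Q (4 states):
  q0 = a.(a.(0 | 0) + (0 | 0)\{a,b}) + b.(b.c.0)\{a,b} :: =a=> q1, =b=> q2
  q1 = a.(0 | 0) + (0 | 0)\{a,b} :: =a=> q3
  q2 = (b.c.0)\{a,b} :: ·
  q3 = 0 | 0 :: ·
Partition-refinement fixed point:
  B0 = {p0}
  B1 = {p1, q1}
  B2 = {p2, p3, q2, q3}
  B3 = {q0}
p0 ∈ B0, q0 ∈ B3 → different blocks

P ≁ Q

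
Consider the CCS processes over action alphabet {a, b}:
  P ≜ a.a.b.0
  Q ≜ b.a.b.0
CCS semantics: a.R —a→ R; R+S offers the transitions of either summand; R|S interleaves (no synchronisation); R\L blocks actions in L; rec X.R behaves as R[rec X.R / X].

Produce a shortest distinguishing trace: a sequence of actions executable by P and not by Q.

LTS(P): 4 reachable states
  m0 = a.a.b.0 | --a--▸ m1
  m1 = a.b.0 | --a--▸ m2
  m2 = b.0 | --b--▸ m3
  m3 = 0 | ·
LTS(Q): 4 reachable states
  n0 = b.a.b.0 | --b--▸ n1
  n1 = a.b.0 | --a--▸ n2
  n2 = b.0 | --b--▸ n3
  n3 = 0 | ·
Trace ⟨a⟩ through P, begin at {m0}:
  after a @ step 1: {m1}
  — P admits the full trace.
Trace ⟨a⟩ through Q, begin at {n0}:
  after a @ step 1: ∅ (Q stuck)

a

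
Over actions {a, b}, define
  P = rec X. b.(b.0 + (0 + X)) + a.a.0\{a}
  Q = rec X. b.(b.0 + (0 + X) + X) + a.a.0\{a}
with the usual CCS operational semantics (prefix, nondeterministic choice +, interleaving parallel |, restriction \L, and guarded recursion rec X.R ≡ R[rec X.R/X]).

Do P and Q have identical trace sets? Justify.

LTS(P): 5 reachable states
  u0 = rec X. b.(b.0 + (0 + X)) + a.a.0\{a} → -a-> u1, -b-> u2
  u1 = a.0\{a} → -a-> u3
  u2 = b.0 + (0 + (rec X. b.(b.0 + (0 + X)) + a.a.0\{a})) → -a-> u1, -b-> u2, -b-> u4
  u3 = 0\{a} → (no moves)
  u4 = 0 → (no moves)
LTS(Q): 5 reachable states
  v0 = rec X. b.(b.0 + (0 + X) + X) + a.a.0\{a} → -a-> v1, -b-> v2
  v1 = a.0\{a} → -a-> v3
  v2 = b.0 + (0 + (rec X. b.(b.0 + (0 + X) + X) + a.a.0\{a})) + (rec X. b.(b.0 + (0 + X) + X) + a.a.0\{a}) → -a-> v1, -b-> v2, -b-> v4
  v3 = 0\{a} → (no moves)
  v4 = 0 → (no moves)
Coarsest stable partition (strong bisimilarity classes):
  B0 = {u0, v0}
  B1 = {u2, v2}
  B2 = {u1, v1}
  B3 = {u3, u4, v3, v4}
u0 ∈ B0, v0 ∈ B0 → same block
Bisimilar ⇒ trace-equivalent.

trace-equivalent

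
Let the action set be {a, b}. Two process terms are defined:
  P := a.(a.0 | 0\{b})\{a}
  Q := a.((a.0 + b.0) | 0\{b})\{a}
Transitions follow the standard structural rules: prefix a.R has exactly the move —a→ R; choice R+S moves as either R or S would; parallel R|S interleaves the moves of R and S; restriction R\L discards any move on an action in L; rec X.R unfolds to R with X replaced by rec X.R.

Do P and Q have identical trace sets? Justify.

LTS(P): 2 reachable states
  p0 = a.(a.0 | 0\{b})\{a} → ··a··> p1
  p1 = (a.0 | 0\{b})\{a} → deadlocked
LTS(Q): 3 reachable states
  q0 = a.((a.0 + b.0) | 0\{b})\{a} → ··a··> q1
  q1 = ((a.0 + b.0) | 0\{b})\{a} → ··b··> q2
  q2 = (0 | 0\{b})\{a} → deadlocked
Executing ab from Q (initial set {q0}):
  step 1 (a): {q1}
  step 2 (b): {q2}
  Q completes σ.
Executing ab from P (initial set {p0}):
  step 1 (a): {p1}
  step 2 (b): ∅ (P stuck)

trace-distinct — witness ⟨ab⟩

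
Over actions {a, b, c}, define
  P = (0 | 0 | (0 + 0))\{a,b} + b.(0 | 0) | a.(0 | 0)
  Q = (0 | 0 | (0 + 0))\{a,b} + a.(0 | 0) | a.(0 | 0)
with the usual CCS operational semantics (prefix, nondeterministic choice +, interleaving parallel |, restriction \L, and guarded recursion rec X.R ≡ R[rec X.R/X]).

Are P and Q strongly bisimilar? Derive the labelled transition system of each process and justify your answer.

P ≁ Q

LTS(P): 4 reachable states
  m0 = (0 | 0 | (0 + 0))\{a,b} + b.(0 | 0) | a.(0 | 0) → —a→ m1, —b→ m2
  m1 = b.(0 | 0) | (0 | 0) → —b→ m3
  m2 = 0 | 0 | a.(0 | 0) → —a→ m3
  m3 = 0 | 0 | (0 | 0) → ·
LTS(Q): 4 reachable states
  n0 = (0 | 0 | (0 + 0))\{a,b} + a.(0 | 0) | a.(0 | 0) → —a→ n1, —a→ n2
  n1 = 0 | 0 | a.(0 | 0) → —a→ n3
  n2 = a.(0 | 0) | (0 | 0) → —a→ n3
  n3 = 0 | 0 | (0 | 0) → ·
Bisimilarity quotient blocks:
  B0 = {m0}
  B1 = {m1}
  B2 = {m3, n3}
  B3 = {m2, n1, n2}
  B4 = {n0}
m0 ∈ B0, n0 ∈ B4 → different blocks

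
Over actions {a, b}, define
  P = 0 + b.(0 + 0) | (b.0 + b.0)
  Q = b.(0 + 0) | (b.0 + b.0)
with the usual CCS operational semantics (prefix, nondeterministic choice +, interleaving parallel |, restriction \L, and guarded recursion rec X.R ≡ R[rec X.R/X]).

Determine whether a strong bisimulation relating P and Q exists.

P's transition system — 4 states:
  p0 = 0 + b.(0 + 0) | (b.0 + b.0) has moves =b=> p1, =b=> p2
  p1 = (0 + 0) | (b.0 + b.0) has moves =b=> p3
  p2 = b.(0 + 0) | 0 has moves =b=> p3
  p3 = (0 + 0) | 0 has moves ·
Q's transition system — 4 states:
  q0 = b.(0 + 0) | (b.0 + b.0) has moves =b=> q1, =b=> q2
  q1 = (0 + 0) | (b.0 + b.0) has moves =b=> q3
  q2 = b.(0 + 0) | 0 has moves =b=> q3
  q3 = (0 + 0) | 0 has moves ·
Coarsest stable partition (strong bisimilarity classes):
  B0 = {p0, q0}
  B1 = {p1, p2, q1, q2}
  B2 = {p3, q3}
p0 ∈ B0, q0 ∈ B0 → same block

YES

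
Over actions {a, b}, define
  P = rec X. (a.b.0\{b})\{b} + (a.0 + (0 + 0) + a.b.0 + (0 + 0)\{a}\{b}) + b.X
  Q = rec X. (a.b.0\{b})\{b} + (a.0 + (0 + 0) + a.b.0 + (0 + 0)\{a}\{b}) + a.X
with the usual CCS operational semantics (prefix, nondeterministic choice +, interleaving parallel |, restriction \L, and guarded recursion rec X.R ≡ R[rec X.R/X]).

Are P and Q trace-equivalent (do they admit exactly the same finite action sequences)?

trace-distinct — witness ⟨b⟩

P's transition system — 4 states:
  s0 = rec X. (a.b.0\{b})\{b} + (a.0 + (0 + 0) + a.b.0 + (0 + 0)\{a}\{b}) + b.X | —a→ s1, —a→ s2, —a→ s3, —b→ s0
  s1 = (b.0\{b})\{b} | (no moves)
  s2 = 0 | (no moves)
  s3 = b.0 | —b→ s2
Q's transition system — 4 states:
  t0 = rec X. (a.b.0\{b})\{b} + (a.0 + (0 + 0) + a.b.0 + (0 + 0)\{a}\{b}) + a.X | —a→ t0, —a→ t1, —a→ t2, —a→ t3
  t1 = (b.0\{b})\{b} | (no moves)
  t2 = 0 | (no moves)
  t3 = b.0 | —b→ t2
Run σ = ⟨b⟩ on P: start {s0}
  step 1 (b): {s0}
  — P admits the full trace.
Run σ = ⟨b⟩ on Q: start {t0}
  step 1 (b): ∅ (Q stuck)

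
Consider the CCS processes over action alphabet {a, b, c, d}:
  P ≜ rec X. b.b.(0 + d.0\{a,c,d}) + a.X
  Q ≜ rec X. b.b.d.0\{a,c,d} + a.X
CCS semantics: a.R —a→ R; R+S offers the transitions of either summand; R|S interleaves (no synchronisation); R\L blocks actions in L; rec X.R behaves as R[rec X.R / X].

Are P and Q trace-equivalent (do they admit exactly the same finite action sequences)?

LTS(P): 4 reachable states
  u0 = rec X. b.b.(0 + d.0\{a,c,d}) + a.X :: —a→ u0, —b→ u1
  u1 = b.(0 + d.0\{a,c,d}) :: —b→ u2
  u2 = 0 + d.0\{a,c,d} :: —d→ u3
  u3 = 0\{a,c,d} :: ∅
LTS(Q): 4 reachable states
  v0 = rec X. b.b.d.0\{a,c,d} + a.X :: —a→ v0, —b→ v1
  v1 = b.d.0\{a,c,d} :: —b→ v2
  v2 = d.0\{a,c,d} :: —d→ v3
  v3 = 0\{a,c,d} :: ∅
Bisimilarity quotient blocks:
  B0 = {u0, v0}
  B1 = {u1, v1}
  B2 = {u2, v2}
  B3 = {u3, v3}
u0 ∈ B0, v0 ∈ B0 → same block
Bisimilar ⇒ trace-equivalent.

traces(P) = traces(Q)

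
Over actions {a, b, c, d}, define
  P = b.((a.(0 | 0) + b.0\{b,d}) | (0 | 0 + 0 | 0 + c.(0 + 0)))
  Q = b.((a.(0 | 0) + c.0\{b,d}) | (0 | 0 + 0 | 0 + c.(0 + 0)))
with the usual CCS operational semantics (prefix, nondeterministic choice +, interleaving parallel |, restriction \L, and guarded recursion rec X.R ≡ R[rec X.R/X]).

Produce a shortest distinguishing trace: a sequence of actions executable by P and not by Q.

bb

LTS(P): 7 reachable states
  p0 = b.((a.(0 | 0) + b.0\{b,d}) | (0 | 0 + 0 | 0 + c.(0 + 0))) ⊢ —b→ p1
  p1 = (a.(0 | 0) + b.0\{b,d}) | (0 | 0 + 0 | 0 + c.(0 + 0)) ⊢ —a→ p2, —b→ p3, —c→ p4
  p2 = 0 | 0 | (0 | 0 + 0 | 0 + c.(0 + 0)) ⊢ —c→ p5
  p3 = 0\{b,d} | (0 | 0 + 0 | 0 + c.(0 + 0)) ⊢ —c→ p6
  p4 = (a.(0 | 0) + b.0\{b,d}) | (0 + 0) ⊢ —a→ p5, —b→ p6
  p5 = 0 | 0 | (0 + 0) ⊢ ∅
  p6 = 0\{b,d} | (0 + 0) ⊢ ∅
LTS(Q): 7 reachable states
  q0 = b.((a.(0 | 0) + c.0\{b,d}) | (0 | 0 + 0 | 0 + c.(0 + 0))) ⊢ —b→ q1
  q1 = (a.(0 | 0) + c.0\{b,d}) | (0 | 0 + 0 | 0 + c.(0 + 0)) ⊢ —a→ q2, —c→ q3, —c→ q4
  q2 = 0 | 0 | (0 | 0 + 0 | 0 + c.(0 + 0)) ⊢ —c→ q5
  q3 = (a.(0 | 0) + c.0\{b,d}) | (0 + 0) ⊢ —a→ q5, —c→ q6
  q4 = 0\{b,d} | (0 | 0 + 0 | 0 + c.(0 + 0)) ⊢ —c→ q6
  q5 = 0 | 0 | (0 + 0) ⊢ ∅
  q6 = 0\{b,d} | (0 + 0) ⊢ ∅
Executing bb from P (initial set {p0}):
  after b @ step 1: {p1}
  after b @ step 2: {p3}
  P completes σ.
Executing bb from Q (initial set {q0}):
  after b @ step 1: {q1}
  after b @ step 2: no successor for Q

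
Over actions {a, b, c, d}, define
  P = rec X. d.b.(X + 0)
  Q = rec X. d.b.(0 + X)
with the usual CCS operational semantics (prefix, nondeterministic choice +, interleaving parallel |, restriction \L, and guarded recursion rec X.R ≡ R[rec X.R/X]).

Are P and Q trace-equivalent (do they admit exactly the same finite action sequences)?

traces(P) = traces(Q)

Reachable graph of P (3 states):
  p0 = rec X. d.b.(X + 0) has moves ··d··> p1
  p1 = b.((rec X. d.b.(X + 0)) + 0) has moves ··b··> p2
  p2 = (rec X. d.b.(X + 0)) + 0 has moves ··d··> p1
Reachable graph of Q (3 states):
  q0 = rec X. d.b.(0 + X) has moves ··d··> q1
  q1 = b.(0 + (rec X. d.b.(0 + X))) has moves ··b··> q2
  q2 = 0 + (rec X. d.b.(0 + X)) has moves ··d··> q1
Coarsest stable partition (strong bisimilarity classes):
  B0 = {p0, p2, q0, q2}
  B1 = {p1, q1}
p0 ∈ B0, q0 ∈ B0 → same block
Bisimilar ⇒ trace-equivalent.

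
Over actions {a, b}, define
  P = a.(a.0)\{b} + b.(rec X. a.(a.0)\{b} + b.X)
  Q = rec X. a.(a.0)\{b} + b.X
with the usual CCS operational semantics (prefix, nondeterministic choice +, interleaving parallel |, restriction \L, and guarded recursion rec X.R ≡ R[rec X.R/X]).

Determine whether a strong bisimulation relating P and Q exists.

LTS(P): 4 reachable states
  p0 = a.(a.0)\{b} + b.(rec X. a.(a.0)\{b} + b.X) ⊢ —a→ p1, —b→ p2
  p1 = (a.0)\{b} ⊢ —a→ p3
  p2 = rec X. a.(a.0)\{b} + b.X ⊢ —a→ p1, —b→ p2
  p3 = 0\{b} ⊢ ·
LTS(Q): 3 reachable states
  q0 = rec X. a.(a.0)\{b} + b.X ⊢ —a→ q1, —b→ q0
  q1 = (a.0)\{b} ⊢ —a→ q2
  q2 = 0\{b} ⊢ ·
Bisimilarity quotient blocks:
  B0 = {p0, p2, q0}
  B1 = {p1, q1}
  B2 = {p3, q2}
p0 ∈ B0, q0 ∈ B0 → same block

bisimilar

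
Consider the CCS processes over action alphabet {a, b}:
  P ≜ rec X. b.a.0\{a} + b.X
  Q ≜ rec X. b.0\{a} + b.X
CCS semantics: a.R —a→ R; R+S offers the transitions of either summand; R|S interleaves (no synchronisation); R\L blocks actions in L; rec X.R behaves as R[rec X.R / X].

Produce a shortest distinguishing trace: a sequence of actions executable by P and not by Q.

P's transition system — 3 states:
  m0 = rec X. b.a.0\{a} + b.X → -b-> m0, -b-> m1
  m1 = a.0\{a} → -a-> m2
  m2 = 0\{a} → stopped
Q's transition system — 2 states:
  n0 = rec X. b.0\{a} + b.X → -b-> n0, -b-> n1
  n1 = 0\{a} → stopped
Trace ⟨ba⟩ through P, begin at {m0}:
  [1] b ⇒ {m0, m1}
  [2] a ⇒ {m2}
  — P admits the full trace.
Trace ⟨ba⟩ through Q, begin at {n0}:
  [1] b ⇒ {n0, n1}
  [2] a ⇒ no successor for Q

ba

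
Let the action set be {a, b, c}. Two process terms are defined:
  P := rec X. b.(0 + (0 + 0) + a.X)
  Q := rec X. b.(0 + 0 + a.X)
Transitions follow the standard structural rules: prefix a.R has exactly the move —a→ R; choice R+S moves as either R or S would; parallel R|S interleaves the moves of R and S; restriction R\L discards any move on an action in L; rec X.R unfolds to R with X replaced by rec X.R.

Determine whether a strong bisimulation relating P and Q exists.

bisimilar

LTS(P): 2 reachable states
  s0 = rec X. b.(0 + (0 + 0) + a.X) has moves —b→ s1
  s1 = 0 + (0 + 0) + a.(rec X. b.(0 + (0 + 0) + a.X)) has moves —a→ s0
LTS(Q): 2 reachable states
  t0 = rec X. b.(0 + 0 + a.X) has moves —b→ t1
  t1 = 0 + 0 + a.(rec X. b.(0 + 0 + a.X)) has moves —a→ t0
Coarsest stable partition (strong bisimilarity classes):
  B0 = {s0, t0}
  B1 = {s1, t1}
s0 ∈ B0, t0 ∈ B0 → same block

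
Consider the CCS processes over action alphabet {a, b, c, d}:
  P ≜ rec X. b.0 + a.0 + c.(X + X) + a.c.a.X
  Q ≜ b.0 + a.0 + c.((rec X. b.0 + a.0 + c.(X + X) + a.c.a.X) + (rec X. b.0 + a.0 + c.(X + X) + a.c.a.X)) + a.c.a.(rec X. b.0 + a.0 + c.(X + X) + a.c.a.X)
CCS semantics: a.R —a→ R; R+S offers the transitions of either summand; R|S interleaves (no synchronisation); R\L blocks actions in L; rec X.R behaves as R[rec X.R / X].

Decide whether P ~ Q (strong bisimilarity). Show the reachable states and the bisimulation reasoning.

LTS(P): 5 reachable states
  s0 = rec X. b.0 + a.0 + c.(X + X) + a.c.a.X → -a-> s1, -a-> s2, -b-> s1, -c-> s3
  s1 = 0 → deadlocked
  s2 = c.a.(rec X. b.0 + a.0 + c.(X + X) + a.c.a.X) → -c-> s4
  s3 = (rec X. b.0 + a.0 + c.(X + X) + a.c.a.X) + (rec X. b.0 + a.0 + c.(X + X) + a.c.a.X) → -a-> s1, -a-> s2, -b-> s1, -c-> s3
  s4 = a.(rec X. b.0 + a.0 + c.(X + X) + a.c.a.X) → -a-> s0
LTS(Q): 6 reachable states
  t0 = b.0 + a.0 + c.((rec X. b.0 + a.0 + c.(X + X) + a.c.a.X) + (rec X. b.0 + a.0 + c.(X + X) + a.c.a.X)) + a.c.a.(rec X. b.0 + a.0 + c.(X + X) + a.c.a.X) → -a-> t1, -a-> t2, -b-> t1, -c-> t3
  t1 = 0 → deadlocked
  t2 = c.a.(rec X. b.0 + a.0 + c.(X + X) + a.c.a.X) → -c-> t4
  t3 = (rec X. b.0 + a.0 + c.(X + X) + a.c.a.X) + (rec X. b.0 + a.0 + c.(X + X) + a.c.a.X) → -a-> t1, -a-> t2, -b-> t1, -c-> t3
  t4 = a.(rec X. b.0 + a.0 + c.(X + X) + a.c.a.X) → -a-> t5
  t5 = rec X. b.0 + a.0 + c.(X + X) + a.c.a.X → -a-> t1, -a-> t2, -b-> t1, -c-> t3
Coarsest stable partition (strong bisimilarity classes):
  B0 = {s0, s3, t0, t3, t5}
  B1 = {s1, t1}
  B2 = {s2, t2}
  B3 = {s4, t4}
s0 ∈ B0, t0 ∈ B0 → same block

YES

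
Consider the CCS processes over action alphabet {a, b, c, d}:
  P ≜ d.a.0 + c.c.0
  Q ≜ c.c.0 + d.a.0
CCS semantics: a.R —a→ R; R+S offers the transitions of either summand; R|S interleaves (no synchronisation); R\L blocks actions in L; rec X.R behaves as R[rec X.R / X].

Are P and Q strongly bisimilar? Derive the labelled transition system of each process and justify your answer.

Reachable graph of P (4 states):
  s0 = d.a.0 + c.c.0 has moves =c=> s1, =d=> s2
  s1 = c.0 has moves =c=> s3
  s2 = a.0 has moves =a=> s3
  s3 = 0 has moves (no moves)
Reachable graph of Q (4 states):
  t0 = c.c.0 + d.a.0 has moves =c=> t1, =d=> t2
  t1 = c.0 has moves =c=> t3
  t2 = a.0 has moves =a=> t3
  t3 = 0 has moves (no moves)
Bisimilarity quotient blocks:
  B0 = {s0, t0}
  B1 = {s2, t2}
  B2 = {s3, t3}
  B3 = {s1, t1}
s0 ∈ B0, t0 ∈ B0 → same block

bisimilar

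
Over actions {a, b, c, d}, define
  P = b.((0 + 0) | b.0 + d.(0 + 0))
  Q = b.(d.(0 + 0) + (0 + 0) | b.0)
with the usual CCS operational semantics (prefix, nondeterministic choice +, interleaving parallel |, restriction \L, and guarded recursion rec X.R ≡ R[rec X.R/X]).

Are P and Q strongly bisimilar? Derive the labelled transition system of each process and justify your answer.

Reachable graph of P (4 states):
  u0 = b.((0 + 0) | b.0 + d.(0 + 0)) has moves —b→ u1
  u1 = (0 + 0) | b.0 + d.(0 + 0) has moves —b→ u2, —d→ u3
  u2 = (0 + 0) | 0 has moves deadlocked
  u3 = 0 + 0 has moves deadlocked
Reachable graph of Q (4 states):
  v0 = b.(d.(0 + 0) + (0 + 0) | b.0) has moves —b→ v1
  v1 = d.(0 + 0) + (0 + 0) | b.0 has moves —b→ v2, —d→ v3
  v2 = (0 + 0) | 0 has moves deadlocked
  v3 = 0 + 0 has moves deadlocked
Coarsest stable partition (strong bisimilarity classes):
  B0 = {u0, v0}
  B1 = {u1, v1}
  B2 = {u2, u3, v2, v3}
u0 ∈ B0, v0 ∈ B0 → same block

P ~ Q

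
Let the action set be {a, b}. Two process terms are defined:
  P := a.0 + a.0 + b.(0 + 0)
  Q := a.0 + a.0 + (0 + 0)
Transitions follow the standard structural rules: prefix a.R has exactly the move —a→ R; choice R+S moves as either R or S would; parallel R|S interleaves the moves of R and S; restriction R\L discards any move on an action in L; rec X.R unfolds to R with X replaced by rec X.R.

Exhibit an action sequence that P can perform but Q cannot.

P's transition system — 3 states:
  u0 = a.0 + a.0 + b.(0 + 0) ⊢ --a--▸ u1, --b--▸ u2
  u1 = 0 ⊢ deadlocked
  u2 = 0 + 0 ⊢ deadlocked
Q's transition system — 2 states:
  v0 = a.0 + a.0 + (0 + 0) ⊢ --a--▸ v1
  v1 = 0 ⊢ deadlocked
Run σ = ⟨b⟩ on P: start {u0}
  step 1 (b): {u2}
  P completes σ.
Run σ = ⟨b⟩ on Q: start {v0}
  step 1 (b): no successor for Q

b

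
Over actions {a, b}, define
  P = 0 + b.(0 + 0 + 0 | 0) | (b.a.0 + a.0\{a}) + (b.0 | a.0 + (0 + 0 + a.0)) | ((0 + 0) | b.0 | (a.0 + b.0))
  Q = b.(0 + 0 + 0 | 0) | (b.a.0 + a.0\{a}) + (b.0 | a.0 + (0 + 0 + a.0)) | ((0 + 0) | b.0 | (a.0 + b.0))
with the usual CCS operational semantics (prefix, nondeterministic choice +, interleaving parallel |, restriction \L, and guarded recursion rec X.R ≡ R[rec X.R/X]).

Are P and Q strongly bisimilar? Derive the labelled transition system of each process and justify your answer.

YES

Reachable graph of P (27 states):
  s0 = 0 + b.(0 + 0 + 0 | 0) | (b.a.0 + a.0\{a}) + (b.0 | a.0 + (0 + 0 + a.0)) | ((0 + 0) | b.0 | (a.0 + b.0)) → -a-> s1, -a-> s2, -a-> s3, -a-> s4, -b-> s1, -b-> s5, -b-> s6, -b-> s7, -b-> s8
  s1 = (b.0 | a.0 + (0 + 0 + a.0)) | ((0 + 0) | b.0 | 0) → -a-> s10, -a-> s9, -b-> s11, -b-> s12
  s2 = 0 | ((0 + 0) | b.0 | (a.0 + b.0)) → -a-> s9, -b-> s13, -b-> s9
  s3 = b.(0 + 0 + 0 | 0) | 0\{a} → -b-> s14
  s4 = b.0 | 0 | ((0 + 0) | b.0 | (a.0 + b.0)) → -a-> s10, -b-> s10, -b-> s15, -b-> s16
  s5 = (0 + 0 + 0 | 0) | (b.a.0 + a.0\{a}) → -a-> s14, -b-> s17
  s6 = (b.0 | a.0 + (0 + 0 + a.0)) | ((0 + 0) | 0 | (a.0 + b.0)) → -a-> s11, -a-> s13, -a-> s16, -b-> s11, -b-> s18
  s7 = 0 | a.0 | ((0 + 0) | b.0 | (a.0 + b.0)) → -a-> s12, -a-> s15, -b-> s12, -b-> s18
  s8 = b.(0 + 0 + 0 | 0) | a.0 → -a-> s19, -b-> s17
  s9 = 0 | ((0 + 0) | b.0 | 0) → -b-> s20
  s10 = b.0 | 0 | ((0 + 0) | b.0 | 0) → -b-> s21, -b-> s22
  s11 = (b.0 | a.0 + (0 + 0 + a.0)) | ((0 + 0) | 0 | 0) → -a-> s20, -a-> s22, -b-> s23
  s12 = 0 | a.0 | ((0 + 0) | b.0 | 0) → -a-> s21, -b-> s23
  s13 = 0 | ((0 + 0) | 0 | (a.0 + b.0)) → -a-> s20, -b-> s20
  s14 = (0 + 0 + 0 | 0) | 0\{a} → deadlocked
  s15 = 0 | 0 | ((0 + 0) | b.0 | (a.0 + b.0)) → -a-> s21, -b-> s21, -b-> s24
  s16 = b.0 | 0 | ((0 + 0) | 0 | (a.0 + b.0)) → -a-> s22, -b-> s22, -b-> s24
  s17 = (0 + 0 + 0 | 0) | a.0 → -a-> s25
  s18 = 0 | a.0 | ((0 + 0) | 0 | (a.0 + b.0)) → -a-> s23, -a-> s24, -b-> s23
  s19 = b.(0 + 0 + 0 | 0) | 0 → -b-> s25
  s20 = 0 | ((0 + 0) | 0 | 0) → deadlocked
  s21 = 0 | 0 | ((0 + 0) | b.0 | 0) → -b-> s26
  s22 = b.0 | 0 | ((0 + 0) | 0 | 0) → -b-> s26
  s23 = 0 | a.0 | ((0 + 0) | 0 | 0) → -a-> s26
  s24 = 0 | 0 | ((0 + 0) | 0 | (a.0 + b.0)) → -a-> s26, -b-> s26
  s25 = (0 + 0 + 0 | 0) | 0 → deadlocked
  s26 = 0 | 0 | ((0 + 0) | 0 | 0) → deadlocked
Reachable graph of Q (27 states):
  t0 = b.(0 + 0 + 0 | 0) | (b.a.0 + a.0\{a}) + (b.0 | a.0 + (0 + 0 + a.0)) | ((0 + 0) | b.0 | (a.0 + b.0)) → -a-> t1, -a-> t2, -a-> t3, -a-> t4, -b-> t1, -b-> t5, -b-> t6, -b-> t7, -b-> t8
  t1 = (b.0 | a.0 + (0 + 0 + a.0)) | ((0 + 0) | b.0 | 0) → -a-> t10, -a-> t9, -b-> t11, -b-> t12
  t2 = 0 | ((0 + 0) | b.0 | (a.0 + b.0)) → -a-> t9, -b-> t13, -b-> t9
  t3 = b.(0 + 0 + 0 | 0) | 0\{a} → -b-> t14
  t4 = b.0 | 0 | ((0 + 0) | b.0 | (a.0 + b.0)) → -a-> t10, -b-> t10, -b-> t15, -b-> t16
  t5 = (0 + 0 + 0 | 0) | (b.a.0 + a.0\{a}) → -a-> t14, -b-> t17
  t6 = (b.0 | a.0 + (0 + 0 + a.0)) | ((0 + 0) | 0 | (a.0 + b.0)) → -a-> t11, -a-> t13, -a-> t16, -b-> t11, -b-> t18
  t7 = 0 | a.0 | ((0 + 0) | b.0 | (a.0 + b.0)) → -a-> t12, -a-> t15, -b-> t12, -b-> t18
  t8 = b.(0 + 0 + 0 | 0) | a.0 → -a-> t19, -b-> t17
  t9 = 0 | ((0 + 0) | b.0 | 0) → -b-> t20
  t10 = b.0 | 0 | ((0 + 0) | b.0 | 0) → -b-> t21, -b-> t22
  t11 = (b.0 | a.0 + (0 + 0 + a.0)) | ((0 + 0) | 0 | 0) → -a-> t20, -a-> t22, -b-> t23
  t12 = 0 | a.0 | ((0 + 0) | b.0 | 0) → -a-> t21, -b-> t23
  t13 = 0 | ((0 + 0) | 0 | (a.0 + b.0)) → -a-> t20, -b-> t20
  t14 = (0 + 0 + 0 | 0) | 0\{a} → deadlocked
  t15 = 0 | 0 | ((0 + 0) | b.0 | (a.0 + b.0)) → -a-> t21, -b-> t21, -b-> t24
  t16 = b.0 | 0 | ((0 + 0) | 0 | (a.0 + b.0)) → -a-> t22, -b-> t22, -b-> t24
  t17 = (0 + 0 + 0 | 0) | a.0 → -a-> t25
  t18 = 0 | a.0 | ((0 + 0) | 0 | (a.0 + b.0)) → -a-> t23, -a-> t24, -b-> t23
  t19 = b.(0 + 0 + 0 | 0) | 0 → -b-> t25
  t20 = 0 | ((0 + 0) | 0 | 0) → deadlocked
  t21 = 0 | 0 | ((0 + 0) | b.0 | 0) → -b-> t26
  t22 = b.0 | 0 | ((0 + 0) | 0 | 0) → -b-> t26
  t23 = 0 | a.0 | ((0 + 0) | 0 | 0) → -a-> t26
  t24 = 0 | 0 | ((0 + 0) | 0 | (a.0 + b.0)) → -a-> t26, -b-> t26
  t25 = (0 + 0 + 0 | 0) | 0 → deadlocked
  t26 = 0 | 0 | ((0 + 0) | 0 | 0) → deadlocked
Bisimilarity quotient blocks:
  B0 = {s0, t0}
  B1 = {s19, s21, s22, s3, s9, t19, t21, t22, t3, t9}
  B2 = {s14, s20, s25, s26, t14, t20, t25, t26}
  B3 = {s15, s16, s2, t15, t16, t2}
  B4 = {s13, s24, t13, t24}
  B5 = {s5, t5}
  B6 = {s17, s23, t17, t23}
  B7 = {s4, t4}
  B8 = {s10, t10}
  B9 = {s1, t1}
  B10 = {s12, s8, t12, t8}
  B11 = {s11, t11}
  B12 = {s7, t7}
  B13 = {s18, t18}
  B14 = {s6, t6}
s0 ∈ B0, t0 ∈ B0 → same block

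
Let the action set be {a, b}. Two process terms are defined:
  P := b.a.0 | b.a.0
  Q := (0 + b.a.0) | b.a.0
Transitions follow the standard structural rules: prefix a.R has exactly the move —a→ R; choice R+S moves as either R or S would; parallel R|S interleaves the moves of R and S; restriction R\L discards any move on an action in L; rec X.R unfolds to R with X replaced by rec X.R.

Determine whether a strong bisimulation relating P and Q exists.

bisimilar

LTS(P): 9 reachable states
  m0 = b.a.0 | b.a.0 ⊢ =b=> m1, =b=> m2
  m1 = a.0 | b.a.0 ⊢ =a=> m3, =b=> m4
  m2 = b.a.0 | a.0 ⊢ =a=> m5, =b=> m4
  m3 = 0 | b.a.0 ⊢ =b=> m6
  m4 = a.0 | a.0 ⊢ =a=> m6, =a=> m7
  m5 = b.a.0 | 0 ⊢ =b=> m7
  m6 = 0 | a.0 ⊢ =a=> m8
  m7 = a.0 | 0 ⊢ =a=> m8
  m8 = 0 | 0 ⊢ stopped
LTS(Q): 9 reachable states
  n0 = (0 + b.a.0) | b.a.0 ⊢ =b=> n1, =b=> n2
  n1 = (0 + b.a.0) | a.0 ⊢ =a=> n3, =b=> n4
  n2 = a.0 | b.a.0 ⊢ =a=> n5, =b=> n4
  n3 = (0 + b.a.0) | 0 ⊢ =b=> n6
  n4 = a.0 | a.0 ⊢ =a=> n6, =a=> n7
  n5 = 0 | b.a.0 ⊢ =b=> n7
  n6 = a.0 | 0 ⊢ =a=> n8
  n7 = 0 | a.0 ⊢ =a=> n8
  n8 = 0 | 0 ⊢ stopped
Bisimilarity quotient blocks:
  B0 = {m0, n0}
  B1 = {m1, m2, n1, n2}
  B2 = {m3, m5, n3, n5}
  B3 = {m6, m7, n6, n7}
  B4 = {m8, n8}
  B5 = {m4, n4}
m0 ∈ B0, n0 ∈ B0 → same block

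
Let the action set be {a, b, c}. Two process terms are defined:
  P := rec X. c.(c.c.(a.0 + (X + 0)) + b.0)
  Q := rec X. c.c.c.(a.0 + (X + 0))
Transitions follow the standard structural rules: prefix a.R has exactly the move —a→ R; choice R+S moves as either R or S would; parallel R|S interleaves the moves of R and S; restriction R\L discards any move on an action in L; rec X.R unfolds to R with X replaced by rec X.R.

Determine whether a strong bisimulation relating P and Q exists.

NO

P's transition system — 5 states:
  s0 = rec X. c.(c.c.(a.0 + (X + 0)) + b.0) → -c-> s1
  s1 = c.c.(a.0 + ((rec X. c.(c.c.(a.0 + (X + 0)) + b.0)) + 0)) + b.0 → -b-> s2, -c-> s3
  s2 = 0 → ·
  s3 = c.(a.0 + ((rec X. c.(c.c.(a.0 + (X + 0)) + b.0)) + 0)) → -c-> s4
  s4 = a.0 + ((rec X. c.(c.c.(a.0 + (X + 0)) + b.0)) + 0) → -a-> s2, -c-> s1
Q's transition system — 5 states:
  t0 = rec X. c.c.c.(a.0 + (X + 0)) → -c-> t1
  t1 = c.c.(a.0 + ((rec X. c.c.c.(a.0 + (X + 0))) + 0)) → -c-> t2
  t2 = c.(a.0 + ((rec X. c.c.c.(a.0 + (X + 0))) + 0)) → -c-> t3
  t3 = a.0 + ((rec X. c.c.c.(a.0 + (X + 0))) + 0) → -a-> t4, -c-> t1
  t4 = 0 → ·
Bisimilarity quotient blocks:
  B0 = {s0}
  B1 = {s1}
  B2 = {s3}
  B3 = {s4}
  B4 = {s2, t4}
  B5 = {t0}
  B6 = {t1}
  B7 = {t2}
  B8 = {t3}
s0 ∈ B0, t0 ∈ B5 → different blocks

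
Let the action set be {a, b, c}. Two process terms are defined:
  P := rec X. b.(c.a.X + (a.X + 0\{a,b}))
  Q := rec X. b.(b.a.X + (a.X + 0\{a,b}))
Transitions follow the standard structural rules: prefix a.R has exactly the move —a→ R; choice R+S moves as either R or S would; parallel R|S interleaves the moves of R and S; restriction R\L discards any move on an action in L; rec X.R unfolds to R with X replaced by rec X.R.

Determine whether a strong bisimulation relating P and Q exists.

P ≁ Q

LTS(P): 3 reachable states
  m0 = rec X. b.(c.a.X + (a.X + 0\{a,b})) has moves =b=> m1
  m1 = c.a.(rec X. b.(c.a.X + (a.X + 0\{a,b}))) + (a.(rec X. b.(c.a.X + (a.X + 0\{a,b}))) + 0\{a,b}) has moves =a=> m0, =c=> m2
  m2 = a.(rec X. b.(c.a.X + (a.X + 0\{a,b}))) has moves =a=> m0
LTS(Q): 3 reachable states
  n0 = rec X. b.(b.a.X + (a.X + 0\{a,b})) has moves =b=> n1
  n1 = b.a.(rec X. b.(b.a.X + (a.X + 0\{a,b}))) + (a.(rec X. b.(b.a.X + (a.X + 0\{a,b}))) + 0\{a,b}) has moves =a=> n0, =b=> n2
  n2 = a.(rec X. b.(b.a.X + (a.X + 0\{a,b}))) has moves =a=> n0
Partition-refinement fixed point:
  B0 = {m0}
  B1 = {m1}
  B2 = {m2}
  B3 = {n0}
  B4 = {n1}
  B5 = {n2}
m0 ∈ B0, n0 ∈ B3 → different blocks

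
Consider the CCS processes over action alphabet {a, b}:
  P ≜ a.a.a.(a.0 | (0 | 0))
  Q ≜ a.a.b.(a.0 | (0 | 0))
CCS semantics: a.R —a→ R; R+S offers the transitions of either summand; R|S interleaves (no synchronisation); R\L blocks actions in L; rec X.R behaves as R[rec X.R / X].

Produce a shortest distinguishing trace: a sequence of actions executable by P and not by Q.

aaa

Reachable graph of P (5 states):
  s0 = a.a.a.(a.0 | (0 | 0)) :: =a=> s1
  s1 = a.a.(a.0 | (0 | 0)) :: =a=> s2
  s2 = a.(a.0 | (0 | 0)) :: =a=> s3
  s3 = a.0 | (0 | 0) :: =a=> s4
  s4 = 0 | (0 | 0) :: (no moves)
Reachable graph of Q (5 states):
  t0 = a.a.b.(a.0 | (0 | 0)) :: =a=> t1
  t1 = a.b.(a.0 | (0 | 0)) :: =a=> t2
  t2 = b.(a.0 | (0 | 0)) :: =b=> t3
  t3 = a.0 | (0 | 0) :: =a=> t4
  t4 = 0 | (0 | 0) :: (no moves)
Run σ = ⟨aaa⟩ on P: start {s0}
  [1] a ⇒ {s1}
  [2] a ⇒ {s2}
  [3] a ⇒ {s3}
  ✓ P
Run σ = ⟨aaa⟩ on Q: start {t0}
  [1] a ⇒ {t1}
  [2] a ⇒ {t2}
  [3] a ⇒ ∅  — Q cannot continue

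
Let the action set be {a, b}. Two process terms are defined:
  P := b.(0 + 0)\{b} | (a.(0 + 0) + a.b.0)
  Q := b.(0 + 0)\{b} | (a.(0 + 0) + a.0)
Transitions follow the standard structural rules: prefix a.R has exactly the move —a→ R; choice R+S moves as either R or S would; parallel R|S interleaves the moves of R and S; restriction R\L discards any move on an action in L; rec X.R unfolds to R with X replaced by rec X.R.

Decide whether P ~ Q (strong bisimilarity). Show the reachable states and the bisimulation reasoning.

LTS(P): 8 reachable states
  u0 = b.(0 + 0)\{b} | (a.(0 + 0) + a.b.0) has moves --a--▸ u1, --a--▸ u2, --b--▸ u3
  u1 = b.(0 + 0)\{b} | (0 + 0) has moves --b--▸ u4
  u2 = b.(0 + 0)\{b} | b.0 has moves --b--▸ u5, --b--▸ u6
  u3 = (0 + 0)\{b} | (a.(0 + 0) + a.b.0) has moves --a--▸ u4, --a--▸ u5
  u4 = (0 + 0)\{b} | (0 + 0) has moves (no moves)
  u5 = (0 + 0)\{b} | b.0 has moves --b--▸ u7
  u6 = b.(0 + 0)\{b} | 0 has moves --b--▸ u7
  u7 = (0 + 0)\{b} | 0 has moves (no moves)
LTS(Q): 6 reachable states
  v0 = b.(0 + 0)\{b} | (a.(0 + 0) + a.0) has moves --a--▸ v1, --a--▸ v2, --b--▸ v3
  v1 = b.(0 + 0)\{b} | (0 + 0) has moves --b--▸ v4
  v2 = b.(0 + 0)\{b} | 0 has moves --b--▸ v5
  v3 = (0 + 0)\{b} | (a.(0 + 0) + a.0) has moves --a--▸ v4, --a--▸ v5
  v4 = (0 + 0)\{b} | (0 + 0) has moves (no moves)
  v5 = (0 + 0)\{b} | 0 has moves (no moves)
Coarsest stable partition (strong bisimilarity classes):
  B0 = {u0}
  B1 = {u3}
  B2 = {u1, u5, u6, v1, v2}
  B3 = {u4, u7, v4, v5}
  B4 = {u2}
  B5 = {v0}
  B6 = {v3}
u0 ∈ B0, v0 ∈ B5 → different blocks

not bisimilar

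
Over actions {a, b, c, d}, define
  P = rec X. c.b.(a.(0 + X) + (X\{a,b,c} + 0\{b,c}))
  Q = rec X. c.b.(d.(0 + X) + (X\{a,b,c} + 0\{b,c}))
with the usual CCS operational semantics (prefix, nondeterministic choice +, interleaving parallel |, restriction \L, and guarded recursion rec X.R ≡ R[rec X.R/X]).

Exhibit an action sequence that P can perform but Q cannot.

cba

Reachable graph of P (4 states):
  m0 = rec X. c.b.(a.(0 + X) + (X\{a,b,c} + 0\{b,c})) → =c=> m1
  m1 = b.(a.(0 + (rec X. c.b.(a.(0 + X) + (X\{a,b,c} + 0\{b,c})))) + ((rec X. c.b.(a.(0 + X) + (X\{a,b,c} + 0\{b,c})))\{a,b,c} + 0\{b,c})) → =b=> m2
  m2 = a.(0 + (rec X. c.b.(a.(0 + X) + (X\{a,b,c} + 0\{b,c})))) + ((rec X. c.b.(a.(0 + X) + (X\{a,b,c} + 0\{b,c})))\{a,b,c} + 0\{b,c}) → =a=> m3
  m3 = 0 + (rec X. c.b.(a.(0 + X) + (X\{a,b,c} + 0\{b,c}))) → =c=> m1
Reachable graph of Q (4 states):
  n0 = rec X. c.b.(d.(0 + X) + (X\{a,b,c} + 0\{b,c})) → =c=> n1
  n1 = b.(d.(0 + (rec X. c.b.(d.(0 + X) + (X\{a,b,c} + 0\{b,c})))) + ((rec X. c.b.(d.(0 + X) + (X\{a,b,c} + 0\{b,c})))\{a,b,c} + 0\{b,c})) → =b=> n2
  n2 = d.(0 + (rec X. c.b.(d.(0 + X) + (X\{a,b,c} + 0\{b,c})))) + ((rec X. c.b.(d.(0 + X) + (X\{a,b,c} + 0\{b,c})))\{a,b,c} + 0\{b,c}) → =d=> n3
  n3 = 0 + (rec X. c.b.(d.(0 + X) + (X\{a,b,c} + 0\{b,c}))) → =c=> n1
Executing cba from P (initial set {m0}):
  after c @ step 1: {m1}
  after b @ step 2: {m2}
  after a @ step 3: {m3}
  P completes σ.
Executing cba from Q (initial set {n0}):
  after c @ step 1: {n1}
  after b @ step 2: {n2}
  after a @ step 3: ∅ (Q stuck)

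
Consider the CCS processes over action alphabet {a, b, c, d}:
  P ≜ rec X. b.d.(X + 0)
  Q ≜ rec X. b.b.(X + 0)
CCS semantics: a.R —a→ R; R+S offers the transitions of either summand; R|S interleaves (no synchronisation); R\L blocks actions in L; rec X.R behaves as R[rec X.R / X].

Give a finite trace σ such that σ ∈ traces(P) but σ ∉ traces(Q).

bd

P's transition system — 3 states:
  m0 = rec X. b.d.(X + 0) :: ··b··> m1
  m1 = d.((rec X. b.d.(X + 0)) + 0) :: ··d··> m2
  m2 = (rec X. b.d.(X + 0)) + 0 :: ··b··> m1
Q's transition system — 3 states:
  n0 = rec X. b.b.(X + 0) :: ··b··> n1
  n1 = b.((rec X. b.b.(X + 0)) + 0) :: ··b··> n2
  n2 = (rec X. b.b.(X + 0)) + 0 :: ··b··> n1
Executing bd from P (initial set {m0}):
  step 1 (b): {m1}
  step 2 (d): {m2}
  ✓ P
Executing bd from Q (initial set {n0}):
  step 1 (b): {n1}
  step 2 (d): ∅  — Q cannot continue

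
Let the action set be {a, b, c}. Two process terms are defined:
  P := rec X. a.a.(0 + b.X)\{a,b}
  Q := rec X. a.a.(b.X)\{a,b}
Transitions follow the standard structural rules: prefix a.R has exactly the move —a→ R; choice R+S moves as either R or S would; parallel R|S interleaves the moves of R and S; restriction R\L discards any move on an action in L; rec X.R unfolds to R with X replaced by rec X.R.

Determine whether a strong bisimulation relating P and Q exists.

P's transition system — 3 states:
  p0 = rec X. a.a.(0 + b.X)\{a,b} has moves =a=> p1
  p1 = a.(0 + b.(rec X. a.a.(0 + b.X)\{a,b}))\{a,b} has moves =a=> p2
  p2 = (0 + b.(rec X. a.a.(0 + b.X)\{a,b}))\{a,b} has moves stopped
Q's transition system — 3 states:
  q0 = rec X. a.a.(b.X)\{a,b} has moves =a=> q1
  q1 = a.(b.(rec X. a.a.(b.X)\{a,b}))\{a,b} has moves =a=> q2
  q2 = (b.(rec X. a.a.(b.X)\{a,b}))\{a,b} has moves stopped
Partition-refinement fixed point:
  B0 = {p0, q0}
  B1 = {p1, q1}
  B2 = {p2, q2}
p0 ∈ B0, q0 ∈ B0 → same block

bisimilar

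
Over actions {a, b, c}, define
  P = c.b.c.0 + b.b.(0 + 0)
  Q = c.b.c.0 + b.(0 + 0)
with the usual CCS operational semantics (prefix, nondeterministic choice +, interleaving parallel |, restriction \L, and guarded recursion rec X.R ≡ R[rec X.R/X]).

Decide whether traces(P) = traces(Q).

NO — witness ⟨bb⟩

LTS(P): 6 reachable states
  m0 = c.b.c.0 + b.b.(0 + 0) has moves --b--▸ m1, --c--▸ m2
  m1 = b.(0 + 0) has moves --b--▸ m3
  m2 = b.c.0 has moves --b--▸ m4
  m3 = 0 + 0 has moves ·
  m4 = c.0 has moves --c--▸ m5
  m5 = 0 has moves ·
LTS(Q): 5 reachable states
  n0 = c.b.c.0 + b.(0 + 0) has moves --b--▸ n1, --c--▸ n2
  n1 = 0 + 0 has moves ·
  n2 = b.c.0 has moves --b--▸ n3
  n3 = c.0 has moves --c--▸ n4
  n4 = 0 has moves ·
Run σ = ⟨bb⟩ on P: start {m0}
  after b @ step 1: {m1}
  after b @ step 2: {m3}
  ✓ P
Run σ = ⟨bb⟩ on Q: start {n0}
  after b @ step 1: {n1}
  after b @ step 2: no successor for Q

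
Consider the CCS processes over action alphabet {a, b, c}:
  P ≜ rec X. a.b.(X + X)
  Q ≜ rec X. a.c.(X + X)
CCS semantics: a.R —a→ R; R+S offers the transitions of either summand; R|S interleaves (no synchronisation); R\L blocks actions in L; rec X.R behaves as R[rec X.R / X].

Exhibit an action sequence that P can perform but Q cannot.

ab

LTS(P): 3 reachable states
  s0 = rec X. a.b.(X + X) ⊢ =a=> s1
  s1 = b.((rec X. a.b.(X + X)) + (rec X. a.b.(X + X))) ⊢ =b=> s2
  s2 = (rec X. a.b.(X + X)) + (rec X. a.b.(X + X)) ⊢ =a=> s1
LTS(Q): 3 reachable states
  t0 = rec X. a.c.(X + X) ⊢ =a=> t1
  t1 = c.((rec X. a.c.(X + X)) + (rec X. a.c.(X + X))) ⊢ =c=> t2
  t2 = (rec X. a.c.(X + X)) + (rec X. a.c.(X + X)) ⊢ =a=> t1
Executing ab from P (initial set {s0}):
  step 1 (a): {s1}
  step 2 (b): {s2}
  P completes σ.
Executing ab from Q (initial set {t0}):
  step 1 (a): {t1}
  step 2 (b): ∅  — Q cannot continue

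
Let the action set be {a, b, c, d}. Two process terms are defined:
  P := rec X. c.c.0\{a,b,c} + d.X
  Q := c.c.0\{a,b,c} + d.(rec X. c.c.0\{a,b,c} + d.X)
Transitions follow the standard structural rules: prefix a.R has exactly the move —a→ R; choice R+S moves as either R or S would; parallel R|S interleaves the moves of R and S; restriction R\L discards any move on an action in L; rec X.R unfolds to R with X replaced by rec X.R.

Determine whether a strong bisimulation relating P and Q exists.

P ~ Q

P's transition system — 3 states:
  u0 = rec X. c.c.0\{a,b,c} + d.X :: --c--▸ u1, --d--▸ u0
  u1 = c.0\{a,b,c} :: --c--▸ u2
  u2 = 0\{a,b,c} :: deadlocked
Q's transition system — 4 states:
  v0 = c.c.0\{a,b,c} + d.(rec X. c.c.0\{a,b,c} + d.X) :: --c--▸ v1, --d--▸ v2
  v1 = c.0\{a,b,c} :: --c--▸ v3
  v2 = rec X. c.c.0\{a,b,c} + d.X :: --c--▸ v1, --d--▸ v2
  v3 = 0\{a,b,c} :: deadlocked
Partition-refinement fixed point:
  B0 = {u0, v0, v2}
  B1 = {u1, v1}
  B2 = {u2, v3}
u0 ∈ B0, v0 ∈ B0 → same block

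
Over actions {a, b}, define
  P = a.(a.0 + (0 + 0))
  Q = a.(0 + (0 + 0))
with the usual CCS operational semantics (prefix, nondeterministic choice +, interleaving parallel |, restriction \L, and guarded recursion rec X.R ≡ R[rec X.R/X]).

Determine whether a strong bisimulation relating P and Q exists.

P ≁ Q

Reachable graph of P (3 states):
  s0 = a.(a.0 + (0 + 0)) ⊢ -a-> s1
  s1 = a.0 + (0 + 0) ⊢ -a-> s2
  s2 = 0 ⊢ deadlocked
Reachable graph of Q (2 states):
  t0 = a.(0 + (0 + 0)) ⊢ -a-> t1
  t1 = 0 + (0 + 0) ⊢ deadlocked
Bisimilarity quotient blocks:
  B0 = {s0}
  B1 = {s1, t0}
  B2 = {s2, t1}
s0 ∈ B0, t0 ∈ B1 → different blocks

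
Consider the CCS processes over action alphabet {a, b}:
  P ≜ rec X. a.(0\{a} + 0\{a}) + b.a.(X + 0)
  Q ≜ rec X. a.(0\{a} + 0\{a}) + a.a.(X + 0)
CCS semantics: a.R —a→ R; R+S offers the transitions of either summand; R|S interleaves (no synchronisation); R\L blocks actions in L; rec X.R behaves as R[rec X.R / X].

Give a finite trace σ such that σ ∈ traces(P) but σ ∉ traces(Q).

b

Reachable graph of P (4 states):
  m0 = rec X. a.(0\{a} + 0\{a}) + b.a.(X + 0) ⊢ ··a··> m1, ··b··> m2
  m1 = 0\{a} + 0\{a} ⊢ stopped
  m2 = a.((rec X. a.(0\{a} + 0\{a}) + b.a.(X + 0)) + 0) ⊢ ··a··> m3
  m3 = (rec X. a.(0\{a} + 0\{a}) + b.a.(X + 0)) + 0 ⊢ ··a··> m1, ··b··> m2
Reachable graph of Q (4 states):
  n0 = rec X. a.(0\{a} + 0\{a}) + a.a.(X + 0) ⊢ ··a··> n1, ··a··> n2
  n1 = 0\{a} + 0\{a} ⊢ stopped
  n2 = a.((rec X. a.(0\{a} + 0\{a}) + a.a.(X + 0)) + 0) ⊢ ··a··> n3
  n3 = (rec X. a.(0\{a} + 0\{a}) + a.a.(X + 0)) + 0 ⊢ ··a··> n1, ··a··> n2
Trace ⟨b⟩ through P, begin at {m0}:
  after b @ step 1: {m2}
  P completes σ.
Trace ⟨b⟩ through Q, begin at {n0}:
  after b @ step 1: no successor for Q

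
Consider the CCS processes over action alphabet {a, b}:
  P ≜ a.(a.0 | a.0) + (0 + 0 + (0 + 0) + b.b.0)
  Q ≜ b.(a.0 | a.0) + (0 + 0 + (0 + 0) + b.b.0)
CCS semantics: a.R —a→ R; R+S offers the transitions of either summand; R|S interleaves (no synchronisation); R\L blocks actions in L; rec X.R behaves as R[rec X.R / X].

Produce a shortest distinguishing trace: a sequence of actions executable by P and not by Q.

a

LTS(P): 7 reachable states
  u0 = a.(a.0 | a.0) + (0 + 0 + (0 + 0) + b.b.0) :: -a-> u1, -b-> u2
  u1 = a.0 | a.0 :: -a-> u3, -a-> u4
  u2 = b.0 :: -b-> u5
  u3 = 0 | a.0 :: -a-> u6
  u4 = a.0 | 0 :: -a-> u6
  u5 = 0 :: ∅
  u6 = 0 | 0 :: ∅
LTS(Q): 7 reachable states
  v0 = b.(a.0 | a.0) + (0 + 0 + (0 + 0) + b.b.0) :: -b-> v1, -b-> v2
  v1 = a.0 | a.0 :: -a-> v3, -a-> v4
  v2 = b.0 :: -b-> v5
  v3 = 0 | a.0 :: -a-> v6
  v4 = a.0 | 0 :: -a-> v6
  v5 = 0 :: ∅
  v6 = 0 | 0 :: ∅
Run σ = ⟨a⟩ on P: start {u0}
  [1] a ⇒ {u1}
  P completes σ.
Run σ = ⟨a⟩ on Q: start {v0}
  [1] a ⇒ no successor for Q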